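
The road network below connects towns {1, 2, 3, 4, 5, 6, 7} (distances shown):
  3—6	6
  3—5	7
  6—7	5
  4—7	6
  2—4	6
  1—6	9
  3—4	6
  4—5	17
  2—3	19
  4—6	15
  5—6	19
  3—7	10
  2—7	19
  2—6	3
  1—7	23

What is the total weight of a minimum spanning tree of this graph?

Kruskal's algorithm — process edges by increasing weight (ties by edge label):
2—6 (3): add — endpoints in different components.
6—7 (5): add — endpoints in different components.
2—4 (6): add — endpoints in different components.
3—4 (6): add — endpoints in different components.
3—6 (6): skip — 3 and 6 already connected.
4—7 (6): skip — 4 and 7 already connected.
3—5 (7): add — endpoints in different components.
1—6 (9): add — endpoints in different components.
MST edges: 2—6, 6—7, 2—4, 3—4, 3—5, 1—6; total weight 3+5+6+6+7+9 = 36.

36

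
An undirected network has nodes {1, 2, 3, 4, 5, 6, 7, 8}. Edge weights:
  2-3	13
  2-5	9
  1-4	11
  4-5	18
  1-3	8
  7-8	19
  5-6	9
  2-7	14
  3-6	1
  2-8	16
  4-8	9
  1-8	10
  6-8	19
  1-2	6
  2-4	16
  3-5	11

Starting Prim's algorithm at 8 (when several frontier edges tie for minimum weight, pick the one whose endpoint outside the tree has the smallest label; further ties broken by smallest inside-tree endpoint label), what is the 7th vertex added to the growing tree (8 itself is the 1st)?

5

Prim, starting at 8.
Step 1: cheapest edge leaving the tree is 4-8 (9); add 4.
Step 2: cheapest edge leaving the tree is 1-8 (10); add 1.
Step 3: cheapest edge leaving the tree is 1-2 (6); add 2.
Step 4: cheapest edge leaving the tree is 1-3 (8); add 3.
Step 5: cheapest edge leaving the tree is 3-6 (1); add 6.
Step 6: cheapest edge leaving the tree is 2-5 (9); add 5.
Step 7: cheapest edge leaving the tree is 2-7 (14); add 7.
Vertex order: 8, 4, 1, 2, 3, 6, 5, 7. The 7th vertex is 5.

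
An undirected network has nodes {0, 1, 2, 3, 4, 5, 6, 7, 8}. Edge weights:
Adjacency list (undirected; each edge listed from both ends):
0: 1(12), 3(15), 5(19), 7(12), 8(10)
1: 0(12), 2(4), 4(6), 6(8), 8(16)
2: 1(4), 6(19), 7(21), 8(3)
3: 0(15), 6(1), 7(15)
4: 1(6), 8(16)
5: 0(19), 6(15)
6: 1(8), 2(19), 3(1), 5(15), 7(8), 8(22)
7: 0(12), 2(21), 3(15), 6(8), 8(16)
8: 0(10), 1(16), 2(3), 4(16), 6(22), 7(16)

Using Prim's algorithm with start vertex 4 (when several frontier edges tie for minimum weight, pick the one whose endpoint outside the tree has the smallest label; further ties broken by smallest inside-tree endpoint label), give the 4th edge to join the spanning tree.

1-6

Prim's algorithm from 4:
Step 1: cheapest edge leaving the tree is 1–4 (6); add 1.
Step 2: cheapest edge leaving the tree is 1–2 (4); add 2.
Step 3: cheapest edge leaving the tree is 2–8 (3); add 8.
Step 4: cheapest edge leaving the tree is 1–6 (8); add 6.
Step 5: cheapest edge leaving the tree is 3–6 (1); add 3.
Step 6: cheapest edge leaving the tree is 6–7 (8); add 7.
Step 7: cheapest edge leaving the tree is 0–8 (10); add 0.
Step 8: cheapest edge leaving the tree is 5–6 (15); add 5.
The 4th edge added is 1–6.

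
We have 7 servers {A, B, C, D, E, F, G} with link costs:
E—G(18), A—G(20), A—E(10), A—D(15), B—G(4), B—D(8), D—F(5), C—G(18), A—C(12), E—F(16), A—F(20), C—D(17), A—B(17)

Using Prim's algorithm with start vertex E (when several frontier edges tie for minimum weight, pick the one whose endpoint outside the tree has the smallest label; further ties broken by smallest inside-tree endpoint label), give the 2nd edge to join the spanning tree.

Prim's algorithm from E:
Step 1: frontier [A—E 10, E—F 16, E—G 18] → take A—E (10); add A.
Step 2: frontier [A—C 12, A—D 15, A—B 17, A—F 20, A—G 20, E—F 16, E—G 18] → take A—C (12); add C.
Step 3: frontier [A—D 15, A—B 17, A—F 20, A—G 20, C—D 17, C—G 18, E—F 16, E—G 18] → take A—D (15); add D.
Step 4: frontier [A—B 17, A—F 20, A—G 20, C—G 18, D—F 5, B—D 8, E—F 16, E—G 18] → take D—F (5); add F.
Step 5: frontier [A—B 17, A—G 20, C—G 18, B—D 8, E—G 18] → take B—D (8); add B.
Step 6: frontier [A—G 20, B—G 4, C—G 18, E—G 18] → take B—G (4); add G.
The 2nd edge added is A—C.

A-C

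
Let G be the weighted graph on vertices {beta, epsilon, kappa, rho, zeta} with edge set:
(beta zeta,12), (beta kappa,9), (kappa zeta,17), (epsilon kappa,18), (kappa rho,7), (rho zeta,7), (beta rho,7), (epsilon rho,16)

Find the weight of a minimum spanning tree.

Kruskal: consider edges lightest-first.
beta rho (7): add — endpoints in different components.
kappa rho (7): add — endpoints in different components.
rho zeta (7): add — endpoints in different components.
beta kappa (9): skip — beta and kappa already connected.
beta zeta (12): skip — beta and zeta already connected.
epsilon rho (16): add — endpoints in different components.
MST edges: beta rho, kappa rho, rho zeta, epsilon rho; total weight 7+7+7+16 = 37.

37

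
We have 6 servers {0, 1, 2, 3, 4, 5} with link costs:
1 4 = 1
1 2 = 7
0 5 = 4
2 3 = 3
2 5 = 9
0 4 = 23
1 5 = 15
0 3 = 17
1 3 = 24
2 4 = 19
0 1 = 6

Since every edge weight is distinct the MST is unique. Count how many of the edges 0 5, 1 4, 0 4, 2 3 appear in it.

3

Kruskal's algorithm — process edges by increasing weight (ties by edge label):
1 4 (1): add — endpoints in different components.
2 3 (3): add — endpoints in different components.
0 5 (4): add — endpoints in different components.
0 1 (6): add — endpoints in different components.
1 2 (7): add — endpoints in different components.
MST edge set: {1 4, 2 3, 0 5, 0 1, 1 2}.
Of the listed edges, {0 5, 1 4, 2 3} are in the MST → 3.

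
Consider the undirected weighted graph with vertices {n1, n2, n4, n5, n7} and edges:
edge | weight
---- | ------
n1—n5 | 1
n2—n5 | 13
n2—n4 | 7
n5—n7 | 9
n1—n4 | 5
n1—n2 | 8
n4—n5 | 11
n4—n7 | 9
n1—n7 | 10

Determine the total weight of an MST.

Grow the tree from n1 using Prim:
Step 1: cheapest edge leaving the tree is n1—n5 (1); add n5.
Step 2: cheapest edge leaving the tree is n1—n4 (5); add n4.
Step 3: cheapest edge leaving the tree is n2—n4 (7); add n2.
Step 4: cheapest edge leaving the tree is n4—n7 (9); add n7.
MST edges: n1—n5, n1—n4, n2—n4, n4—n7; total weight 1+5+7+9 = 22.

22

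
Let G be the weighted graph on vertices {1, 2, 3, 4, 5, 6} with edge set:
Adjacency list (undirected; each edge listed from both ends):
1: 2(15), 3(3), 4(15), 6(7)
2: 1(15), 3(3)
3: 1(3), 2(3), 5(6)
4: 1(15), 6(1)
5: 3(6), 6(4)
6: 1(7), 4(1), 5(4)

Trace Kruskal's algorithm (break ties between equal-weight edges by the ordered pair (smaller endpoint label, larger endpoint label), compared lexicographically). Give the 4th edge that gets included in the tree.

Kruskal: consider edges lightest-first.
4—6 (1): add — endpoints in different components.
1—3 (3): add — endpoints in different components.
2—3 (3): add — endpoints in different components.
5—6 (4): add — endpoints in different components.
3—5 (6): add — endpoints in different components.
The 4th edge added is 5—6.

5-6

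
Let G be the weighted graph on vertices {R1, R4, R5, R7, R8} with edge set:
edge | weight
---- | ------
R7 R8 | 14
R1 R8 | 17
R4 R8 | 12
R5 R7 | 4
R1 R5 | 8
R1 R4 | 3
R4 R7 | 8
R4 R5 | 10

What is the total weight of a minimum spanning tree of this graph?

Grow the tree from R1 using Prim:
Step 1: frontier [R1 R4 3, R1 R5 8, R1 R8 17] → take R1 R4 (3); add R4.
Step 2: frontier [R1 R5 8, R1 R8 17, R4 R7 8, R4 R5 10, R4 R8 12] → take R1 R5 (8); add R5.
Step 3: frontier [R1 R8 17, R4 R7 8, R4 R8 12, R5 R7 4] → take R5 R7 (4); add R7.
Step 4: frontier [R1 R8 17, R4 R8 12, R7 R8 14] → take R4 R8 (12); add R8.
MST edges: R1 R4, R1 R5, R5 R7, R4 R8; total weight 3+8+4+12 = 27.

27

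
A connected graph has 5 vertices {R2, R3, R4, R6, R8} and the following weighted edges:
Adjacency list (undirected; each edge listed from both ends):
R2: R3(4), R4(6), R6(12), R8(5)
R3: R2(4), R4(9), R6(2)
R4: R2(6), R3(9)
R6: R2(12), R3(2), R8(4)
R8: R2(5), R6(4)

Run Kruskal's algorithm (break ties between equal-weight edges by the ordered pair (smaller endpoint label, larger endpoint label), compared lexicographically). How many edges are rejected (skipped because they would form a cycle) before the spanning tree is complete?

1

Kruskal's algorithm — process edges by increasing weight (ties by edge label):
R3-R6 (2): add. Components now {R2} {R4} {R8} {R3,R6}
R2-R3 (4): add. Components now {R2,R3,R6} {R4} {R8}
R6-R8 (4): add. Components now {R2,R3,R6,R8} {R4}
R2-R8 (5): skip — R2 and R8 already connected.
R2-R4 (6): add. Components now {R2,R3,R4,R6,R8}
Edges rejected before the tree was complete: 1.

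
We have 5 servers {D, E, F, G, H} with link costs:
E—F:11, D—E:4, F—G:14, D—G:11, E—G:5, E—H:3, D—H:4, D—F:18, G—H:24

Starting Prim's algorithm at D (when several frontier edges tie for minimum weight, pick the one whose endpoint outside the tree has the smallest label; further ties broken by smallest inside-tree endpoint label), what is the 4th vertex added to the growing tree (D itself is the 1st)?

Prim, starting at D.
Step 1: frontier [D—E 4, D—H 4, D—G 11, D—F 18] → take D—E (4); add E.
Step 2: frontier [D—H 4, D—G 11, D—F 18, E—H 3, E—G 5, E—F 11] → take E—H (3); add H.
Step 3: frontier [D—G 11, D—F 18, E—G 5, E—F 11, G—H 24] → take E—G (5); add G.
Step 4: frontier [D—F 18, E—F 11, F—G 14] → take E—F (11); add F.
Vertex order: D, E, H, G, F. The 4th vertex is G.

G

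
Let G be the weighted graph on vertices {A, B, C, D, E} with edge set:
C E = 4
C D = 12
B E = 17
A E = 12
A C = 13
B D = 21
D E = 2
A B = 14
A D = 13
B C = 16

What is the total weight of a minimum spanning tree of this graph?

Kruskal: consider edges lightest-first.
D E (2): add — endpoints in different components.
C E (4): add — endpoints in different components.
A E (12): add — endpoints in different components.
C D (12): skip — C and D already connected.
A C (13): skip — A and C already connected.
A D (13): skip — A and D already connected.
A B (14): add — endpoints in different components.
MST edges: D E, C E, A E, A B; total weight 2+4+12+14 = 32.

32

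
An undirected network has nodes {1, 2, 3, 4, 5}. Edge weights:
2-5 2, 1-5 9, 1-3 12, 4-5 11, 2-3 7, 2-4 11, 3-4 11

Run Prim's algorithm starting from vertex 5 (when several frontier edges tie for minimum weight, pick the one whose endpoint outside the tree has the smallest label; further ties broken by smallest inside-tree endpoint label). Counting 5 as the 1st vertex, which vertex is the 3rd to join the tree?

3

Prim's algorithm from 5:
Step 1: cheapest edge leaving the tree is 2-5 (2); add 2.
Step 2: cheapest edge leaving the tree is 2-3 (7); add 3.
Step 3: cheapest edge leaving the tree is 1-5 (9); add 1.
Step 4: cheapest edge leaving the tree is 2-4 (11); add 4.
Vertex order: 5, 2, 3, 1, 4. The 3rd vertex is 3.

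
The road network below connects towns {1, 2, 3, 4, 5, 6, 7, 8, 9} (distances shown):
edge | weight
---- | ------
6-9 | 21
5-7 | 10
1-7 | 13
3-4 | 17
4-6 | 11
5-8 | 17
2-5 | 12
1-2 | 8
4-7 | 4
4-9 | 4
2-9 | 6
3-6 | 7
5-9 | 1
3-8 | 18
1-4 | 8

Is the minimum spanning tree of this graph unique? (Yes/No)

Kruskal's algorithm — process edges by increasing weight (ties by edge label):
5-9 (1): add — endpoints in different components.
4-7 (4): add — endpoints in different components.
4-9 (4): add — endpoints in different components.
2-9 (6): add — endpoints in different components.
3-6 (7): add — endpoints in different components.
1-2 (8): add — endpoints in different components.
1-4 (8): skip — 1 and 4 already connected.
5-7 (10): skip — 5 and 7 already connected.
4-6 (11): add — endpoints in different components.
2-5 (12): skip — 2 and 5 already connected.
1-7 (13): skip — 1 and 7 already connected.
3-4 (17): skip — 3 and 4 already connected.
5-8 (17): add — endpoints in different components.
Non-tree edge 1-4 has weight 8, equal to the heaviest edge on its tree cycle — swapping gives another MST of the same weight. Not unique.

No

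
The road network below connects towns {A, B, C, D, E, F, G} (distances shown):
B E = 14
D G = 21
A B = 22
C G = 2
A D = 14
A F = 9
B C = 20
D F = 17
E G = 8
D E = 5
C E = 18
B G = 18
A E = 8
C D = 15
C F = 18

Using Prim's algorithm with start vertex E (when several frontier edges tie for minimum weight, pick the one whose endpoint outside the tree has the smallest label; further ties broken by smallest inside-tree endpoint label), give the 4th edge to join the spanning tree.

Prim's algorithm from E:
Step 1: cheapest edge leaving the tree is D E (5); add D.
Step 2: cheapest edge leaving the tree is A E (8); add A.
Step 3: cheapest edge leaving the tree is E G (8); add G.
Step 4: cheapest edge leaving the tree is C G (2); add C.
Step 5: cheapest edge leaving the tree is A F (9); add F.
Step 6: cheapest edge leaving the tree is B E (14); add B.
The 4th edge added is C G.

C-G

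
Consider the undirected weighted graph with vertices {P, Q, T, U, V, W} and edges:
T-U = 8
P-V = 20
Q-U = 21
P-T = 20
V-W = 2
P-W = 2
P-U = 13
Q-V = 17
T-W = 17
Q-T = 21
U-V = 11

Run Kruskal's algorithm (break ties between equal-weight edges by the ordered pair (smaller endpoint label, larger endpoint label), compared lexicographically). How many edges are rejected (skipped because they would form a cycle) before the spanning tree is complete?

Sort edges by weight, then run Kruskal:
P-W (2): add. Components now {P,W} {U} {V} {Q} {T}
V-W (2): add. Components now {P,V,W} {U} {Q} {T}
T-U (8): add. Components now {P,V,W} {T,U} {Q}
U-V (11): add. Components now {P,T,U,V,W} {Q}
P-U (13): skip — U and P already connected.
Q-V (17): add. Components now {P,Q,T,U,V,W}
Edges rejected before the tree was complete: 1.

1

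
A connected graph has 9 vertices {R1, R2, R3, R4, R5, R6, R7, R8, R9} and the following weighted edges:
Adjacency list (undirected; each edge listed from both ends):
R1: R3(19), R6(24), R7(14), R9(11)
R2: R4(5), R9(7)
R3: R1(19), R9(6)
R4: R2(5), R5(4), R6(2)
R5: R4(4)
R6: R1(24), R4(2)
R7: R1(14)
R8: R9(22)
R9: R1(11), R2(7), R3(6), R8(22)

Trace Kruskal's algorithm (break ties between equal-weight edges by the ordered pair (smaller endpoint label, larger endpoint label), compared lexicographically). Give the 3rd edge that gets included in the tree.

Kruskal: consider edges lightest-first.
R4–R6 (2): add — endpoints in different components.
R4–R5 (4): add — endpoints in different components.
R2–R4 (5): add — endpoints in different components.
R3–R9 (6): add — endpoints in different components.
R2–R9 (7): add — endpoints in different components.
R1–R9 (11): add — endpoints in different components.
R1–R7 (14): add — endpoints in different components.
R1–R3 (19): skip — R3 and R1 already connected.
R8–R9 (22): add — endpoints in different components.
The 3rd edge added is R2–R4.

R2-R4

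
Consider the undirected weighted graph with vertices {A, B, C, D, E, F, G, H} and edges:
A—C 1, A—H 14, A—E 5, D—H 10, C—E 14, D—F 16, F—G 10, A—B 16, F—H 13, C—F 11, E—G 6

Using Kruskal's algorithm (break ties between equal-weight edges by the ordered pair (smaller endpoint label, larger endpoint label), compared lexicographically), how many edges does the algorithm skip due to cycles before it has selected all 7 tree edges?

3

Sort edges by weight, then run Kruskal:
A—C (1): add — endpoints in different components.
A—E (5): add — endpoints in different components.
E—G (6): add — endpoints in different components.
D—H (10): add — endpoints in different components.
F—G (10): add — endpoints in different components.
C—F (11): skip — C and F already connected.
F—H (13): add — endpoints in different components.
A—H (14): skip — A and H already connected.
C—E (14): skip — C and E already connected.
A—B (16): add — endpoints in different components.
Edges rejected before the tree was complete: 3.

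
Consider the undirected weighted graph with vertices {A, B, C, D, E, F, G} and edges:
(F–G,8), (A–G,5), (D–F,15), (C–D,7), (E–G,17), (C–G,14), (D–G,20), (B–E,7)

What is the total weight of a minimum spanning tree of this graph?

Kruskal: consider edges lightest-first.
A–G (5): add. Components now {A,G} {B} {C} {D} {E} {F}
B–E (7): add. Components now {A,G} {B,E} {C} {D} {F}
C–D (7): add. Components now {A,G} {B,E} {C,D} {F}
F–G (8): add. Components now {A,F,G} {B,E} {C,D}
C–G (14): add. Components now {A,C,D,F,G} {B,E}
D–F (15): skip — D and F already connected.
E–G (17): add. Components now {A,B,C,D,E,F,G}
MST edges: A–G, B–E, C–D, F–G, C–G, E–G; total weight 5+7+7+8+14+17 = 58.

58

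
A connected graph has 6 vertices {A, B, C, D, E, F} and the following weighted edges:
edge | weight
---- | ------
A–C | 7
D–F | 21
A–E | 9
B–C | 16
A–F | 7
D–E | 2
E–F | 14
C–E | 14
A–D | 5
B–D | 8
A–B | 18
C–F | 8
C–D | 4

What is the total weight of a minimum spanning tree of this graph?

26

Sort edges by weight, then run Kruskal:
D–E (2): add — endpoints in different components.
C–D (4): add — endpoints in different components.
A–D (5): add — endpoints in different components.
A–C (7): skip — A and C already connected.
A–F (7): add — endpoints in different components.
B–D (8): add — endpoints in different components.
MST edges: D–E, C–D, A–D, A–F, B–D; total weight 2+4+5+7+8 = 26.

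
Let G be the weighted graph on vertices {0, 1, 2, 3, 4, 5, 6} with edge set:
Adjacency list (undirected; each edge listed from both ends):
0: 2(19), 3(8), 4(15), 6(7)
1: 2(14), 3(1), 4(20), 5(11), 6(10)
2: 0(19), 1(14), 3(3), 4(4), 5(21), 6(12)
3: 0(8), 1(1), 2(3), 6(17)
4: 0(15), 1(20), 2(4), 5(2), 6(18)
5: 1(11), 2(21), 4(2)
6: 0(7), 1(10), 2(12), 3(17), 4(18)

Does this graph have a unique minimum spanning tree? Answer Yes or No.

Yes

Kruskal: consider edges lightest-first.
1—3 (1): add. Components now {0} {1,3} {2} {4} {5} {6}
4—5 (2): add. Components now {0} {1,3} {2} {4,5} {6}
2—3 (3): add. Components now {0} {1,2,3} {4,5} {6}
2—4 (4): add. Components now {0} {1,2,3,4,5} {6}
0—6 (7): add. Components now {0,6} {1,2,3,4,5}
0—3 (8): add. Components now {0,1,2,3,4,5,6}
Every non-tree edge has weight strictly greater than the heaviest edge on the tree path between its endpoints, so the MST is unique.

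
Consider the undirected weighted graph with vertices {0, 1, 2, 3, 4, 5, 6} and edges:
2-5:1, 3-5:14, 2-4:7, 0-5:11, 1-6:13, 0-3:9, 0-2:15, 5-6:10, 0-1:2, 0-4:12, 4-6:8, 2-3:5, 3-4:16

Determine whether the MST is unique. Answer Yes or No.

Yes

Sort edges by weight, then run Kruskal:
2-5 (1): add. Components now {0} {1} {2,5} {3} {4} {6}
0-1 (2): add. Components now {0,1} {2,5} {3} {4} {6}
2-3 (5): add. Components now {0,1} {2,3,5} {4} {6}
2-4 (7): add. Components now {0,1} {2,3,4,5} {6}
4-6 (8): add. Components now {0,1} {2,3,4,5,6}
0-3 (9): add. Components now {0,1,2,3,4,5,6}
Every non-tree edge has weight strictly greater than the heaviest edge on the tree path between its endpoints, so the MST is unique.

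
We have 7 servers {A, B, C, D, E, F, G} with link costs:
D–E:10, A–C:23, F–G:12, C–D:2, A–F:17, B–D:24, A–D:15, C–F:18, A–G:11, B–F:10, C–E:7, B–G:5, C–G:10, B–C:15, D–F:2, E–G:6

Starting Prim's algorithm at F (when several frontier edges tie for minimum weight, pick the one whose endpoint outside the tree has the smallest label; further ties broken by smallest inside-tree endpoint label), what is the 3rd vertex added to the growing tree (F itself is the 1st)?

C

Prim's algorithm from F:
Step 1: cheapest edge leaving the tree is D–F (2); add D.
Step 2: cheapest edge leaving the tree is C–D (2); add C.
Step 3: cheapest edge leaving the tree is C–E (7); add E.
Step 4: cheapest edge leaving the tree is E–G (6); add G.
Step 5: cheapest edge leaving the tree is B–G (5); add B.
Step 6: cheapest edge leaving the tree is A–G (11); add A.
Vertex order: F, D, C, E, G, B, A. The 3rd vertex is C.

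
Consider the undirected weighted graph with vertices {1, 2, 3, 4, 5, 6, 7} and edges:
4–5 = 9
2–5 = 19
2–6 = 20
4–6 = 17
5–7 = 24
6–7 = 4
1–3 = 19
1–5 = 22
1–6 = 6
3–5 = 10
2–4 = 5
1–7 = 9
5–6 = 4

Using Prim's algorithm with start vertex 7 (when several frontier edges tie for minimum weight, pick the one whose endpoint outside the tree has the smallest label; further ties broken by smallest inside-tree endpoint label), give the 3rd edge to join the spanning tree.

1-6

Prim, starting at 7.
Step 1: frontier [6–7 4, 1–7 9, 5–7 24] → take 6–7 (4); add 6.
Step 2: frontier [5–6 4, 1–6 6, 4–6 17, 2–6 20, 1–7 9, 5–7 24] → take 5–6 (4); add 5.
Step 3: frontier [4–5 9, 3–5 10, 2–5 19, 1–5 22, 1–6 6, 4–6 17, 2–6 20, 1–7 9] → take 1–6 (6); add 1.
Step 4: frontier [1–3 19, 4–5 9, 3–5 10, 2–5 19, 4–6 17, 2–6 20] → take 4–5 (9); add 4.
Step 5: frontier [1–3 19, 2–4 5, 3–5 10, 2–5 19, 2–6 20] → take 2–4 (5); add 2.
Step 6: frontier [1–3 19, 3–5 10] → take 3–5 (10); add 3.
The 3rd edge added is 1–6.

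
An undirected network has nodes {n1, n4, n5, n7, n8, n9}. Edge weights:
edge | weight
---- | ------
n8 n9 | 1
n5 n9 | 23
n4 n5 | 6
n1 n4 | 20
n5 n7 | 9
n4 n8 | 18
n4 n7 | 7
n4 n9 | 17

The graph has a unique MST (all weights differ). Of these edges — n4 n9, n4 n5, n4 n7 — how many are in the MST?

3

Sort edges by weight, then run Kruskal:
n8 n9 (1): add. Components now {n8,n9} {n4} {n5} {n1} {n7}
n4 n5 (6): add. Components now {n8,n9} {n4,n5} {n1} {n7}
n4 n7 (7): add. Components now {n8,n9} {n4,n5,n7} {n1}
n5 n7 (9): skip — n5 and n7 already connected.
n4 n9 (17): add. Components now {n4,n5,n7,n8,n9} {n1}
n4 n8 (18): skip — n4 and n8 already connected.
n1 n4 (20): add. Components now {n1,n4,n5,n7,n8,n9}
MST edge set: {n8 n9, n4 n5, n4 n7, n4 n9, n1 n4}.
Of the listed edges, {n4 n9, n4 n5, n4 n7} are in the MST → 3.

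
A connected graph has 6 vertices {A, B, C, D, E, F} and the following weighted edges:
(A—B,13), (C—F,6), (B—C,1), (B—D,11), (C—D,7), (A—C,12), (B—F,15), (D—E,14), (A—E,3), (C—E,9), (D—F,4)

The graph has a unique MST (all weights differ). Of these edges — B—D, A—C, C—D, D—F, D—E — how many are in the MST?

1

Kruskal's algorithm — process edges by increasing weight (ties by edge label):
B—C (1): add — endpoints in different components.
A—E (3): add — endpoints in different components.
D—F (4): add — endpoints in different components.
C—F (6): add — endpoints in different components.
C—D (7): skip — C and D already connected.
C—E (9): add — endpoints in different components.
MST edge set: {B—C, A—E, D—F, C—F, C—E}.
Of the listed edges, {D—F} are in the MST → 1.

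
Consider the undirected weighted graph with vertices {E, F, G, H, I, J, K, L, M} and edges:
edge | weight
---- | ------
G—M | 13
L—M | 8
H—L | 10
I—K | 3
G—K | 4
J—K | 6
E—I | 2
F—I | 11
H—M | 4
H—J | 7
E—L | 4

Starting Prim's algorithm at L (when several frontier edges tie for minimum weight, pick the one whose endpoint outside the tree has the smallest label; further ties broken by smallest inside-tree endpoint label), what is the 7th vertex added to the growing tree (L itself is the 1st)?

Prim's algorithm from L:
Step 1: frontier [E—L 4, L—M 8, H—L 10] → take E—L (4); add E.
Step 2: frontier [E—I 2, L—M 8, H—L 10] → take E—I (2); add I.
Step 3: frontier [I—K 3, F—I 11, L—M 8, H—L 10] → take I—K (3); add K.
Step 4: frontier [F—I 11, G—K 4, J—K 6, L—M 8, H—L 10] → take G—K (4); add G.
Step 5: frontier [G—M 13, F—I 11, J—K 6, L—M 8, H—L 10] → take J—K (6); add J.
Step 6: frontier [G—M 13, F—I 11, H—J 7, L—M 8, H—L 10] → take H—J (7); add H.
Step 7: frontier [G—M 13, H—M 4, F—I 11, L—M 8] → take H—M (4); add M.
Step 8: frontier [F—I 11] → take F—I (11); add F.
Vertex order: L, E, I, K, G, J, H, M, F. The 7th vertex is H.

H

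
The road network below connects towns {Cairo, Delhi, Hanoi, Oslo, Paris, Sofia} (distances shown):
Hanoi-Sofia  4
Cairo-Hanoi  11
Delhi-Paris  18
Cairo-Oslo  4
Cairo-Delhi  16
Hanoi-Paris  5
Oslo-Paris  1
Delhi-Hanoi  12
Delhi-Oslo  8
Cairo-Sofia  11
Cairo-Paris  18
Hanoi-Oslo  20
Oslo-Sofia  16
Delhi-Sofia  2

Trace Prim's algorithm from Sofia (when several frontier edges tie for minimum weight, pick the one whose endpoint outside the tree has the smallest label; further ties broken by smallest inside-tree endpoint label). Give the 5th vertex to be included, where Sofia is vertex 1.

Prim, starting at Sofia.
Step 1: cheapest edge leaving the tree is Delhi-Sofia (2); add Delhi.
Step 2: cheapest edge leaving the tree is Hanoi-Sofia (4); add Hanoi.
Step 3: cheapest edge leaving the tree is Hanoi-Paris (5); add Paris.
Step 4: cheapest edge leaving the tree is Oslo-Paris (1); add Oslo.
Step 5: cheapest edge leaving the tree is Cairo-Oslo (4); add Cairo.
Vertex order: Sofia, Delhi, Hanoi, Paris, Oslo, Cairo. The 5th vertex is Oslo.

Oslo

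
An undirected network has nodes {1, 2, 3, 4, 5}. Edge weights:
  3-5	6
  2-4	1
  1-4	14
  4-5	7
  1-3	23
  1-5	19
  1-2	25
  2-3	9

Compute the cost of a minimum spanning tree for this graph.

28

Grow the tree from 1 using Prim:
Step 1: cheapest edge leaving the tree is 1-4 (14); add 4.
Step 2: cheapest edge leaving the tree is 2-4 (1); add 2.
Step 3: cheapest edge leaving the tree is 4-5 (7); add 5.
Step 4: cheapest edge leaving the tree is 3-5 (6); add 3.
MST edges: 1-4, 2-4, 4-5, 3-5; total weight 14+1+7+6 = 28.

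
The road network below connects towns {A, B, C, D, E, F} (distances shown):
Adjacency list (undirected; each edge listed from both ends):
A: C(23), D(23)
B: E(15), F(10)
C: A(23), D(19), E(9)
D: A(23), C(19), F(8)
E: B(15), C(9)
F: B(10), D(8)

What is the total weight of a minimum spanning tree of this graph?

65

Prim, starting at B.
Step 1: cheapest edge leaving the tree is B F (10); add F.
Step 2: cheapest edge leaving the tree is D F (8); add D.
Step 3: cheapest edge leaving the tree is B E (15); add E.
Step 4: cheapest edge leaving the tree is C E (9); add C.
Step 5: cheapest edge leaving the tree is A C (23); add A.
MST edges: B F, D F, B E, C E, A C; total weight 10+8+15+9+23 = 65.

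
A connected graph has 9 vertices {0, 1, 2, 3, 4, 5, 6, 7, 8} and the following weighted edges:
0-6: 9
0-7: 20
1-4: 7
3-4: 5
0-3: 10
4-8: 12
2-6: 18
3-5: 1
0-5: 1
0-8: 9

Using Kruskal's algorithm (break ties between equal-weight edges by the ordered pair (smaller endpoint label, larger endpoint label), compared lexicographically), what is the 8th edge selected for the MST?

0-7

Kruskal's algorithm — process edges by increasing weight (ties by edge label):
0-5 (1): add — endpoints in different components.
3-5 (1): add — endpoints in different components.
3-4 (5): add — endpoints in different components.
1-4 (7): add — endpoints in different components.
0-6 (9): add — endpoints in different components.
0-8 (9): add — endpoints in different components.
0-3 (10): skip — 0 and 3 already connected.
4-8 (12): skip — 4 and 8 already connected.
2-6 (18): add — endpoints in different components.
0-7 (20): add — endpoints in different components.
The 8th edge added is 0-7.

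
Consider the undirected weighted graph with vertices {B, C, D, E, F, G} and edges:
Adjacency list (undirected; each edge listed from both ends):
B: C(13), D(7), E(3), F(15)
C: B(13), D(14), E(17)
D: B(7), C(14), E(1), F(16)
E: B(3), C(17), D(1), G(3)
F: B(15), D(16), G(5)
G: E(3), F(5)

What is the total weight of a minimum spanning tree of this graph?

25

Grow the tree from G using Prim:
Step 1: frontier [E—G 3, F—G 5] → take E—G (3); add E.
Step 2: frontier [D—E 1, B—E 3, C—E 17, F—G 5] → take D—E (1); add D.
Step 3: frontier [B—D 7, C—D 14, D—F 16, B—E 3, C—E 17, F—G 5] → take B—E (3); add B.
Step 4: frontier [B—C 13, B—F 15, C—D 14, D—F 16, C—E 17, F—G 5] → take F—G (5); add F.
Step 5: frontier [B—C 13, C—D 14, C—E 17] → take B—C (13); add C.
MST edges: E—G, D—E, B—E, F—G, B—C; total weight 3+1+3+5+13 = 25.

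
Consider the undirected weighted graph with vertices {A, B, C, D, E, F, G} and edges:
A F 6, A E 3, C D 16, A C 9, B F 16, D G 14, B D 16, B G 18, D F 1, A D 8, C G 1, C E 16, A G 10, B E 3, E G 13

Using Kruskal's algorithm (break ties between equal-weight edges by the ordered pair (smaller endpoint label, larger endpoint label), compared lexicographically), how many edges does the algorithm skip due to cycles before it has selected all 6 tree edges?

Sort edges by weight, then run Kruskal:
C G (1): add. Components now {A} {B} {C,G} {D} {E} {F}
D F (1): add. Components now {A} {B} {C,G} {D,F} {E}
A E (3): add. Components now {A,E} {B} {C,G} {D,F}
B E (3): add. Components now {A,B,E} {C,G} {D,F}
A F (6): add. Components now {A,B,D,E,F} {C,G}
A D (8): skip — A and D already connected.
A C (9): add. Components now {A,B,C,D,E,F,G}
Edges rejected before the tree was complete: 1.

1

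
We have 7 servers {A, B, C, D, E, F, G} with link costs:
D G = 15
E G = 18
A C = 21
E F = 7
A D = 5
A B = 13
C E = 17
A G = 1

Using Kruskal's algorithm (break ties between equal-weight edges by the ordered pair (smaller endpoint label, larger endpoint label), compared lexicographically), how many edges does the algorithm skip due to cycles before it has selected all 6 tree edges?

1

Sort edges by weight, then run Kruskal:
A G (1): add — endpoints in different components.
A D (5): add — endpoints in different components.
E F (7): add — endpoints in different components.
A B (13): add — endpoints in different components.
D G (15): skip — D and G already connected.
C E (17): add — endpoints in different components.
E G (18): add — endpoints in different components.
Edges rejected before the tree was complete: 1.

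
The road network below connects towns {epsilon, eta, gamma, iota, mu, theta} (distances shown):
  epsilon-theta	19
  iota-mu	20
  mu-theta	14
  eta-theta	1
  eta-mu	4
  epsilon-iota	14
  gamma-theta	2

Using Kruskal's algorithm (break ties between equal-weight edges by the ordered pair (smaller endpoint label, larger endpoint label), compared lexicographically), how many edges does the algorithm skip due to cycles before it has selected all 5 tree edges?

1

Kruskal: consider edges lightest-first.
eta-theta (1): add — endpoints in different components.
gamma-theta (2): add — endpoints in different components.
eta-mu (4): add — endpoints in different components.
epsilon-iota (14): add — endpoints in different components.
mu-theta (14): skip — theta and mu already connected.
epsilon-theta (19): add — endpoints in different components.
Edges rejected before the tree was complete: 1.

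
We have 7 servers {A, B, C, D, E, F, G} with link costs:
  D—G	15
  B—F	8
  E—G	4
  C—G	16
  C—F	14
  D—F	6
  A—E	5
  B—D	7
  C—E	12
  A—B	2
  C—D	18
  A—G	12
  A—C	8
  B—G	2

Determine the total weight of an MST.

Kruskal: consider edges lightest-first.
A—B (2): add. Components now {A,B} {C} {D} {E} {F} {G}
B—G (2): add. Components now {A,B,G} {C} {D} {E} {F}
E—G (4): add. Components now {A,B,E,G} {C} {D} {F}
A—E (5): skip — A and E already connected.
D—F (6): add. Components now {A,B,E,G} {C} {D,F}
B—D (7): add. Components now {A,B,D,E,F,G} {C}
A—C (8): add. Components now {A,B,C,D,E,F,G}
MST edges: A—B, B—G, E—G, D—F, B—D, A—C; total weight 2+2+4+6+7+8 = 29.

29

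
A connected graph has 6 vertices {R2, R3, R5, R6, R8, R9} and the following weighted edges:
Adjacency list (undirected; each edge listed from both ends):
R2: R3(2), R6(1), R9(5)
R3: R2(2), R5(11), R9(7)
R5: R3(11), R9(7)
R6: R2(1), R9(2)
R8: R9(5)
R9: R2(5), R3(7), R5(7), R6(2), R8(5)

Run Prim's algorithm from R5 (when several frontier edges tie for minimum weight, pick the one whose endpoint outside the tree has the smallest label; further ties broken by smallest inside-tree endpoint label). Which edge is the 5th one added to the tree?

R8-R9

Grow the tree from R5 using Prim:
Step 1: cheapest edge leaving the tree is R5-R9 (7); add R9.
Step 2: cheapest edge leaving the tree is R6-R9 (2); add R6.
Step 3: cheapest edge leaving the tree is R2-R6 (1); add R2.
Step 4: cheapest edge leaving the tree is R2-R3 (2); add R3.
Step 5: cheapest edge leaving the tree is R8-R9 (5); add R8.
The 5th edge added is R8-R9.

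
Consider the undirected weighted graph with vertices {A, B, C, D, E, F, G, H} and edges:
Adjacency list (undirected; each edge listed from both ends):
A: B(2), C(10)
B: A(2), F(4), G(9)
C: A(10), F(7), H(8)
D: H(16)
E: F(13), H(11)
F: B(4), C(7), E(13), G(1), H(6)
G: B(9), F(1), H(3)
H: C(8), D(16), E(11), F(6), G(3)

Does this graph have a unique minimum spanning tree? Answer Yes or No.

Yes

Sort edges by weight, then run Kruskal:
F-G (1): add — endpoints in different components.
A-B (2): add — endpoints in different components.
G-H (3): add — endpoints in different components.
B-F (4): add — endpoints in different components.
F-H (6): skip — F and H already connected.
C-F (7): add — endpoints in different components.
C-H (8): skip — C and H already connected.
B-G (9): skip — B and G already connected.
A-C (10): skip — A and C already connected.
E-H (11): add — endpoints in different components.
E-F (13): skip — E and F already connected.
D-H (16): add — endpoints in different components.
Every non-tree edge has weight strictly greater than the heaviest edge on the tree path between its endpoints, so the MST is unique.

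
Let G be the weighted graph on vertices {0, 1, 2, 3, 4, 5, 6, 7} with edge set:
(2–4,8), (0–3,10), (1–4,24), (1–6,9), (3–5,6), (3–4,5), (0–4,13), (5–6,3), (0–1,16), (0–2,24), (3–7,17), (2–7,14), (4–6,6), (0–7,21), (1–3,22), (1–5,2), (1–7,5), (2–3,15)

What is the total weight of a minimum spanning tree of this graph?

Sort edges by weight, then run Kruskal:
1–5 (2): add — endpoints in different components.
5–6 (3): add — endpoints in different components.
1–7 (5): add — endpoints in different components.
3–4 (5): add — endpoints in different components.
3–5 (6): add — endpoints in different components.
4–6 (6): skip — 4 and 6 already connected.
2–4 (8): add — endpoints in different components.
1–6 (9): skip — 1 and 6 already connected.
0–3 (10): add — endpoints in different components.
MST edges: 1–5, 5–6, 1–7, 3–4, 3–5, 2–4, 0–3; total weight 2+3+5+5+6+8+10 = 39.

39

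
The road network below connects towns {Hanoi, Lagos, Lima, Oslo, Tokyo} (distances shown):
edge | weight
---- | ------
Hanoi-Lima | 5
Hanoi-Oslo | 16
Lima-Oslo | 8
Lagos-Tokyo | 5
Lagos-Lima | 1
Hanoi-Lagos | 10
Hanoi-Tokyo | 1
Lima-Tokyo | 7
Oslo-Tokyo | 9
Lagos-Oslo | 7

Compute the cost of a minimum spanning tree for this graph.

14

Grow the tree from Oslo using Prim:
Step 1: cheapest edge leaving the tree is Lagos-Oslo (7); add Lagos.
Step 2: cheapest edge leaving the tree is Lagos-Lima (1); add Lima.
Step 3: cheapest edge leaving the tree is Hanoi-Lima (5); add Hanoi.
Step 4: cheapest edge leaving the tree is Hanoi-Tokyo (1); add Tokyo.
MST edges: Lagos-Oslo, Lagos-Lima, Hanoi-Lima, Hanoi-Tokyo; total weight 7+1+5+1 = 14.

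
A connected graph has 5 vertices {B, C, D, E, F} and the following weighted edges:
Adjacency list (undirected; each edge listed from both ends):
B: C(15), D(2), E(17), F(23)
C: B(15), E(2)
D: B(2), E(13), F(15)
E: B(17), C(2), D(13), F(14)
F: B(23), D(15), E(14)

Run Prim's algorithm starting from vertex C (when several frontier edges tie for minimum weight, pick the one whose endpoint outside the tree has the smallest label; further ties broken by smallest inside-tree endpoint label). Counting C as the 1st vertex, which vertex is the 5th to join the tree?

Prim, starting at C.
Step 1: cheapest edge leaving the tree is C E (2); add E.
Step 2: cheapest edge leaving the tree is D E (13); add D.
Step 3: cheapest edge leaving the tree is B D (2); add B.
Step 4: cheapest edge leaving the tree is E F (14); add F.
Vertex order: C, E, D, B, F. The 5th vertex is F.

F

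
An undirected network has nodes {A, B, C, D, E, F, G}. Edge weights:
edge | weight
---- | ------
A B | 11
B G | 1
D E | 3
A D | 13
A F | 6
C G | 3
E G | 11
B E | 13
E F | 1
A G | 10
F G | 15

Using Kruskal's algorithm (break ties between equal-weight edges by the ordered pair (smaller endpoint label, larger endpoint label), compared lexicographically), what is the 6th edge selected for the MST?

Sort edges by weight, then run Kruskal:
B G (1): add. Components now {A} {B,G} {C} {D} {E} {F}
E F (1): add. Components now {A} {B,G} {C} {D} {E,F}
C G (3): add. Components now {A} {B,C,G} {D} {E,F}
D E (3): add. Components now {A} {B,C,G} {D,E,F}
A F (6): add. Components now {A,D,E,F} {B,C,G}
A G (10): add. Components now {A,B,C,D,E,F,G}
The 6th edge added is A G.

A-G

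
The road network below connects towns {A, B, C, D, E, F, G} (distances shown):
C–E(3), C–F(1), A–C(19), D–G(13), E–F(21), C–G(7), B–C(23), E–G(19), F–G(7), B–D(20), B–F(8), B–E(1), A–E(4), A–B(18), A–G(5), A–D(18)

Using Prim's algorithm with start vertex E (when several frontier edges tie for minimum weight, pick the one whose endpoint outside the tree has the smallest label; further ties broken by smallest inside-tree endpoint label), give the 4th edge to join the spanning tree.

A-E

Grow the tree from E using Prim:
Step 1: cheapest edge leaving the tree is B–E (1); add B.
Step 2: cheapest edge leaving the tree is C–E (3); add C.
Step 3: cheapest edge leaving the tree is C–F (1); add F.
Step 4: cheapest edge leaving the tree is A–E (4); add A.
Step 5: cheapest edge leaving the tree is A–G (5); add G.
Step 6: cheapest edge leaving the tree is D–G (13); add D.
The 4th edge added is A–E.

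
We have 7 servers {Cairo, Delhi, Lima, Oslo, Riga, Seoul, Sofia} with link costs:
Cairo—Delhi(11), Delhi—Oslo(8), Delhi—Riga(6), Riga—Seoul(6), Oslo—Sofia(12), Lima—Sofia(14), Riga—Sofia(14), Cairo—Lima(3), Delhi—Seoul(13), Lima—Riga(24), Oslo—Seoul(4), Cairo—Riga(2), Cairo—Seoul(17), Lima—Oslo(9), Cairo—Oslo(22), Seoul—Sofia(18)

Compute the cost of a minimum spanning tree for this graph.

33

Prim's algorithm from Sofia:
Step 1: cheapest edge leaving the tree is Oslo—Sofia (12); add Oslo.
Step 2: cheapest edge leaving the tree is Oslo—Seoul (4); add Seoul.
Step 3: cheapest edge leaving the tree is Riga—Seoul (6); add Riga.
Step 4: cheapest edge leaving the tree is Cairo—Riga (2); add Cairo.
Step 5: cheapest edge leaving the tree is Cairo—Lima (3); add Lima.
Step 6: cheapest edge leaving the tree is Delhi—Riga (6); add Delhi.
MST edges: Oslo—Sofia, Oslo—Seoul, Riga—Seoul, Cairo—Riga, Cairo—Lima, Delhi—Riga; total weight 12+4+6+2+3+6 = 33.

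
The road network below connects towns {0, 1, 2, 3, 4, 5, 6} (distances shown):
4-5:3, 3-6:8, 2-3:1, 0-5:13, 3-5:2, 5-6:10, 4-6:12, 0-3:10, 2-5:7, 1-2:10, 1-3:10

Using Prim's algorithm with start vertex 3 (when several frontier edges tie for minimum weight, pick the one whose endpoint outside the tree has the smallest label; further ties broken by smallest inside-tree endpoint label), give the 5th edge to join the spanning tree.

Grow the tree from 3 using Prim:
Step 1: frontier [2-3 1, 3-5 2, 3-6 8, 0-3 10, 1-3 10] → take 2-3 (1); add 2.
Step 2: frontier [2-5 7, 1-2 10, 3-5 2, 3-6 8, 0-3 10, 1-3 10] → take 3-5 (2); add 5.
Step 3: frontier [1-2 10, 3-6 8, 0-3 10, 1-3 10, 4-5 3, 5-6 10, 0-5 13] → take 4-5 (3); add 4.
Step 4: frontier [1-2 10, 3-6 8, 0-3 10, 1-3 10, 4-6 12, 5-6 10, 0-5 13] → take 3-6 (8); add 6.
Step 5: frontier [1-2 10, 0-3 10, 1-3 10, 0-5 13] → take 0-3 (10); add 0.
Step 6: frontier [1-2 10, 1-3 10] → take 1-2 (10); add 1.
The 5th edge added is 0-3.

0-3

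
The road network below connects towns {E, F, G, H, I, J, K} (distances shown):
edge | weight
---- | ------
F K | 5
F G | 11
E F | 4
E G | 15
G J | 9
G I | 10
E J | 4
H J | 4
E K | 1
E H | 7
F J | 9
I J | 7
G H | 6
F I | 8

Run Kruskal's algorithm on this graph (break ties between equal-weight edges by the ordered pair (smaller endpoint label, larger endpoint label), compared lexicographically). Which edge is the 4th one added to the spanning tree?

H-J

Kruskal: consider edges lightest-first.
E K (1): add. Components now {E,K} {F} {G} {H} {I} {J}
E F (4): add. Components now {E,F,K} {G} {H} {I} {J}
E J (4): add. Components now {E,F,J,K} {G} {H} {I}
H J (4): add. Components now {E,F,H,J,K} {G} {I}
F K (5): skip — F and K already connected.
G H (6): add. Components now {E,F,G,H,J,K} {I}
E H (7): skip — E and H already connected.
I J (7): add. Components now {E,F,G,H,I,J,K}
The 4th edge added is H J.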